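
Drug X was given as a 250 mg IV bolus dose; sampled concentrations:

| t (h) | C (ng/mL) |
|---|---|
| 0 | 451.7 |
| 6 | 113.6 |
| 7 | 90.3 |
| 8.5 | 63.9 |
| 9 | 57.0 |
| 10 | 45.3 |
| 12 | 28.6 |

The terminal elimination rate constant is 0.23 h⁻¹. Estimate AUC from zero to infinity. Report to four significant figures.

Trapezoidal AUC_0→12:
  [0→6]: (451.7+113.6)/2 × 6 = 1695.9
  [6→7]: (113.6+90.3)/2 × 1 = 101.95
  [7→8.5]: (90.3+63.9)/2 × 1.5 = 115.65
  [8.5→9]: (63.9+57.0)/2 × 0.5 = 30.225
  [9→10]: (57.0+45.3)/2 × 1 = 51.15
  [10→12]: (45.3+28.6)/2 × 2 = 73.9
  Sum = 2068.775 ng/mL·h
Extrapolated tail: C_last / k_e = 28.6 / 0.23 = 124.348
AUC_0→∞ = 2068.775 + 124.348 = 2193.123 ng/mL·h

AUC = 2193 ng/mL·h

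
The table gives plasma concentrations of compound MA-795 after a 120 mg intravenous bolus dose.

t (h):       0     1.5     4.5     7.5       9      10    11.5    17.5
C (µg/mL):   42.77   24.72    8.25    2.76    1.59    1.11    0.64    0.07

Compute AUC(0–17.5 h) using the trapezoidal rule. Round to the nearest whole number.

Trapezoidal AUC_0→17.5:
  [0→1.5]: (42.77+24.72)/2 × 1.5 = 50.6175
  [1.5→4.5]: (24.72+8.25)/2 × 3 = 49.455
  [4.5→7.5]: (8.25+2.76)/2 × 3 = 16.515
  [7.5→9]: (2.76+1.59)/2 × 1.5 = 3.2625
  [9→10]: (1.59+1.11)/2 × 1 = 1.35
  [10→11.5]: (1.11+0.64)/2 × 1.5 = 1.3125
  [11.5→17.5]: (0.64+0.07)/2 × 6 = 2.13
  Sum = 124.6425 µg/mL·h

AUC = 125 µg/mL·h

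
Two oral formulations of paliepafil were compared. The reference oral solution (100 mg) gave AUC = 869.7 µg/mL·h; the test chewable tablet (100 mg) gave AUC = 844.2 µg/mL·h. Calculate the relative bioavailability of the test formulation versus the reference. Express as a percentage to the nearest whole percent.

F_rel = 97%

F_rel = (AUC_test/D_test) / (AUC_ref/D_ref)
      = (844.2/100) / (869.7/100)
      = 8.442 / 8.697 = 0.9707 = 97.07%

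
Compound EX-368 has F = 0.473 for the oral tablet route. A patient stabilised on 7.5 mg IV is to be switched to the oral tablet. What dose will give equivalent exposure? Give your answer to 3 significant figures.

For equal systemic exposure: F × D_ev = D_iv
D_ev = D_iv / F = 7.5 / 0.473 = 15.8562 mg

D_oral = 15.9 mg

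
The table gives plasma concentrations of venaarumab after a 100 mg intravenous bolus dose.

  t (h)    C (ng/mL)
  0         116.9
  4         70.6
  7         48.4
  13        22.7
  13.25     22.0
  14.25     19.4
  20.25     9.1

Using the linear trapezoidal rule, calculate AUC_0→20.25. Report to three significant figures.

Trapezoidal AUC_0→20.25:
  [0→4]: (116.9+70.6)/2 × 4 = 375.0
  [4→7]: (70.6+48.4)/2 × 3 = 178.5
  [7→13]: (48.4+22.7)/2 × 6 = 213.3
  [13→13.25]: (22.7+22.0)/2 × 0.25 = 5.5875
  [13.25→14.25]: (22.0+19.4)/2 × 1 = 20.7
  [14.25→20.25]: (19.4+9.1)/2 × 6 = 85.5
  Sum = 878.5875 ng/mL·h

AUC = 879 ng/mL·h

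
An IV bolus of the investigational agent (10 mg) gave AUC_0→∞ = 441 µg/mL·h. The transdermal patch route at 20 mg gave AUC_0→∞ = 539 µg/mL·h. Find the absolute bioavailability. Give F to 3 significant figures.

F = 0.611

F = (AUC_ev / D_ev) / (AUC_iv / D_iv)
  = (539/20) / (441/10)
  = 26.95 / 44.1 = 0.6111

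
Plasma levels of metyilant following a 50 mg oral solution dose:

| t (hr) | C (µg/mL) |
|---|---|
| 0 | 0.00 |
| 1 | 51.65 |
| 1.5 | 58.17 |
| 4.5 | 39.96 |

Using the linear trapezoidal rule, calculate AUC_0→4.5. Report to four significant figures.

AUC = 200.5 µg/mL·hr

Trapezoidal AUC_0→4.5:
  [0→1]: (0.00+51.65)/2 × 1 = 25.825
  [1→1.5]: (51.65+58.17)/2 × 0.5 = 27.455
  [1.5→4.5]: (58.17+39.96)/2 × 3 = 147.195
  Sum = 200.475 µg/mL·hr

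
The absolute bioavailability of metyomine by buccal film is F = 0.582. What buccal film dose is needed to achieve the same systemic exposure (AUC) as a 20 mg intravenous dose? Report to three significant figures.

D_buccal = 34.4 mg

For equal systemic exposure: F × D_ev = D_iv
D_ev = D_iv / F = 20 / 0.582 = 34.3643 mg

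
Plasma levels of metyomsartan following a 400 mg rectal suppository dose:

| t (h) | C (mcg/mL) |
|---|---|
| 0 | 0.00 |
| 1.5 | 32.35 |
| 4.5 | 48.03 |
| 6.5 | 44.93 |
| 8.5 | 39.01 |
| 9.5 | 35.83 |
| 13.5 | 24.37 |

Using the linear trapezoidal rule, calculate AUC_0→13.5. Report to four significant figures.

Trapezoidal AUC_0→13.5:
  [0→1.5]: (0.00+32.35)/2 × 1.5 = 24.2625
  [1.5→4.5]: (32.35+48.03)/2 × 3 = 120.57
  [4.5→6.5]: (48.03+44.93)/2 × 2 = 92.96
  [6.5→8.5]: (44.93+39.01)/2 × 2 = 83.94
  [8.5→9.5]: (39.01+35.83)/2 × 1 = 37.42
  [9.5→13.5]: (35.83+24.37)/2 × 4 = 120.4
  Sum = 479.5525 mcg/mL·h

AUC = 479.6 mcg/mL·h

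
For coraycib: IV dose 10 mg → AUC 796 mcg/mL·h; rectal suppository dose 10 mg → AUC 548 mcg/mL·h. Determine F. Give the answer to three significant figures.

F = (AUC_ev / D_ev) / (AUC_iv / D_iv)
  = (548/10) / (796/10)
  = 54.8 / 79.6 = 0.6884

F = 0.688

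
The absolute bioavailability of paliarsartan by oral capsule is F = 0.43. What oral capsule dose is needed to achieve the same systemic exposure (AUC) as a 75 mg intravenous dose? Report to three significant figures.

D_oral = 174 mg

For equal systemic exposure: F × D_ev = D_iv
D_ev = D_iv / F = 75 / 0.43 = 174.419 mg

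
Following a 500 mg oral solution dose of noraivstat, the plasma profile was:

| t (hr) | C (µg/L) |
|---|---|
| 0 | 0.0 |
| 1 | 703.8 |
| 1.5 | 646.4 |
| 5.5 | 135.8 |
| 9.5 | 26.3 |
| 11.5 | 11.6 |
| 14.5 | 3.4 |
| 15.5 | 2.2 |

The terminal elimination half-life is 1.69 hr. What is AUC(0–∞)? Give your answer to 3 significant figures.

AUC = 2650 µg/L·hr

Trapezoidal AUC_0→15.5:
  [0→1]: (0.0+703.8)/2 × 1 = 351.9
  [1→1.5]: (703.8+646.4)/2 × 0.5 = 337.55
  [1.5→5.5]: (646.4+135.8)/2 × 4 = 1564.4
  [5.5→9.5]: (135.8+26.3)/2 × 4 = 324.2
  [9.5→11.5]: (26.3+11.6)/2 × 2 = 37.9
  [11.5→14.5]: (11.6+3.4)/2 × 3 = 22.5
  [14.5→15.5]: (3.4+2.2)/2 × 1 = 2.8
  Sum = 2641.25 µg/L·hr
k_e = ln2 / t½ = 0.693147 / 1.69 = 0.4101 hr^-1
Extrapolated tail: C_last / k_e = 2.2 / 0.4101 = 5.365
AUC_0→∞ = 2641.25 + 5.365 = 2646.615 µg/L·hr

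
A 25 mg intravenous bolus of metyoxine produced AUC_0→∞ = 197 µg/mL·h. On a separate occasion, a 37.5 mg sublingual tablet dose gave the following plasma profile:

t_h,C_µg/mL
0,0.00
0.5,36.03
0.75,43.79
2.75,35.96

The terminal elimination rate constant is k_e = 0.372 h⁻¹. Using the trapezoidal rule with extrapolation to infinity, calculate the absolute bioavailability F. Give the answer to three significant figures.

Trapezoidal AUC_0→2.75 (sublingual tablet):
  [0→0.5]: (0.00+36.03)/2 × 0.5 = 9.0075
  [0.5→0.75]: (36.03+43.79)/2 × 0.25 = 9.9775
  [0.75→2.75]: (43.79+35.96)/2 × 2 = 79.75
  Sum = 98.735 µg/mL·h
Tail: C_last/k_e = 35.96/0.372 = 96.667
AUC_0→∞ (sublingual tablet) = 98.735 + 96.667 = 195.402 µg/mL·h
F = (AUC_ev/D_ev)/(AUC_iv/D_iv) = (195.402/37.5)/(197/25) = 5.21072/7.88 = 0.6613

F = 0.661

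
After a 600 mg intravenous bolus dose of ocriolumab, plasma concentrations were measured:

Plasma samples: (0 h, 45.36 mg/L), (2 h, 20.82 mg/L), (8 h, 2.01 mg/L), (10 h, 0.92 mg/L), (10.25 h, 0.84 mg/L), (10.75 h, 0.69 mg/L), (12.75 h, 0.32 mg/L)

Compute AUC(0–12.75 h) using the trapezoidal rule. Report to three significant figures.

AUC = 139 mg/L·h

Trapezoidal AUC_0→12.75:
  [0→2]: (45.36+20.82)/2 × 2 = 66.18
  [2→8]: (20.82+2.01)/2 × 6 = 68.49
  [8→10]: (2.01+0.92)/2 × 2 = 2.93
  [10→10.25]: (0.92+0.84)/2 × 0.25 = 0.22
  [10.25→10.75]: (0.84+0.69)/2 × 0.5 = 0.3825
  [10.75→12.75]: (0.69+0.32)/2 × 2 = 1.01
  Sum = 139.2125 mg/L·h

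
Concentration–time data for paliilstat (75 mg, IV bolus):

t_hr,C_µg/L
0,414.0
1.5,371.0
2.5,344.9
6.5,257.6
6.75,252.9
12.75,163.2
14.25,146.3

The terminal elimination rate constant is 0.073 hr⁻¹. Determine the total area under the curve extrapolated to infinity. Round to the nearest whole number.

AUC = 5700 µg/L·hr

Trapezoidal AUC_0→14.25:
  [0→1.5]: (414.0+371.0)/2 × 1.5 = 588.75
  [1.5→2.5]: (371.0+344.9)/2 × 1 = 357.95
  [2.5→6.5]: (344.9+257.6)/2 × 4 = 1205.0
  [6.5→6.75]: (257.6+252.9)/2 × 0.25 = 63.8125
  [6.75→12.75]: (252.9+163.2)/2 × 6 = 1248.3
  [12.75→14.25]: (163.2+146.3)/2 × 1.5 = 232.125
  Sum = 3695.9375 µg/L·hr
Extrapolated tail: C_last / k_e = 146.3 / 0.073 = 2004.110
AUC_0→∞ = 3695.9375 + 2004.110 = 5700.0475 µg/L·hr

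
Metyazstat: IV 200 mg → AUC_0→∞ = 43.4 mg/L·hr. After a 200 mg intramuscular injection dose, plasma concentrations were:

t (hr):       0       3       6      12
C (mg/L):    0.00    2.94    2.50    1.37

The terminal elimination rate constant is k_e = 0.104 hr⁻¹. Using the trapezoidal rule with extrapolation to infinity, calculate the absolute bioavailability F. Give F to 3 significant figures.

Trapezoidal AUC_0→12 (intramuscular injection):
  [0→3]: (0.00+2.94)/2 × 3 = 4.41
  [3→6]: (2.94+2.50)/2 × 3 = 8.16
  [6→12]: (2.50+1.37)/2 × 6 = 11.61
  Sum = 24.18 mg/L·hr
Tail: C_last/k_e = 1.37/0.104 = 13.173
AUC_0→∞ (intramuscular injection) = 24.18 + 13.173 = 37.353 mg/L·hr
F = (AUC_ev/D_ev)/(AUC_iv/D_iv) = (37.353/200)/(43.4/200) = 0.186765/0.217 = 0.8607

F = 0.861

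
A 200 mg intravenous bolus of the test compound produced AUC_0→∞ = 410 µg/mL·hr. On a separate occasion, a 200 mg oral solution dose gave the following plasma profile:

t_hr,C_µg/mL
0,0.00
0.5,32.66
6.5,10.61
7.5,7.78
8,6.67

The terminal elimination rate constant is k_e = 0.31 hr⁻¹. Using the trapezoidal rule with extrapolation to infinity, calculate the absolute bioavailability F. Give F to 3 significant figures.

Trapezoidal AUC_0→8 (oral solution):
  [0→0.5]: (0.00+32.66)/2 × 0.5 = 8.165
  [0.5→6.5]: (32.66+10.61)/2 × 6 = 129.81
  [6.5→7.5]: (10.61+7.78)/2 × 1 = 9.195
  [7.5→8]: (7.78+6.67)/2 × 0.5 = 3.6125
  Sum = 150.7825 µg/mL·hr
Tail: C_last/k_e = 6.67/0.31 = 21.516
AUC_0→∞ (oral solution) = 150.7825 + 21.516 = 172.2985 µg/mL·hr
F = (AUC_ev/D_ev)/(AUC_iv/D_iv) = (172.2985/200)/(410/200) = 0.8614925/2.05 = 0.4202

F = 0.420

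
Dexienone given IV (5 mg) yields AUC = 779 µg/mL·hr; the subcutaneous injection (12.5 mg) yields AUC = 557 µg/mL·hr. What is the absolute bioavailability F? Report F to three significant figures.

F = (AUC_ev / D_ev) / (AUC_iv / D_iv)
  = (557/12.5) / (779/5)
  = 44.56 / 155.8 = 0.2860

F = 0.286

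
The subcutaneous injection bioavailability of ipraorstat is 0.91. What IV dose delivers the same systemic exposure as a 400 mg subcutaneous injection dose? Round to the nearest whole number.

D_iv = 364 mg

Systemic exposure from an extravascular dose = F × D_ev, so the equivalent IV dose is F × D_ev.
D_iv = F × D_ev = 0.91 × 400 = 364 mg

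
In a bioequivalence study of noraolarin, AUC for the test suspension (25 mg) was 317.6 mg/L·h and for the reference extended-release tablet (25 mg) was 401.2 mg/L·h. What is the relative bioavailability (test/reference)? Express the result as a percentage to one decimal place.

F_rel = (AUC_test/D_test) / (AUC_ref/D_ref)
      = (317.6/25) / (401.2/25)
      = 12.704 / 16.048 = 0.7916 = 79.16%

F_rel = 79.2%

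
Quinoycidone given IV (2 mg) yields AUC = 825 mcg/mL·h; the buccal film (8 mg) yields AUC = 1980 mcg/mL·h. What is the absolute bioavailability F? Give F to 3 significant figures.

F = (AUC_ev / D_ev) / (AUC_iv / D_iv)
  = (1980/8) / (825/2)
  = 247.5 / 412.5 = 0.6000

F = 0.600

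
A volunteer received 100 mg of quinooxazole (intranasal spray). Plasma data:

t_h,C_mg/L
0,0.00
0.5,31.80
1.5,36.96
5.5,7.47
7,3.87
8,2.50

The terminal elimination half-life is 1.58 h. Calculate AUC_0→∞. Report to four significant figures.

Trapezoidal AUC_0→8:
  [0→0.5]: (0.00+31.80)/2 × 0.5 = 7.95
  [0.5→1.5]: (31.80+36.96)/2 × 1 = 34.38
  [1.5→5.5]: (36.96+7.47)/2 × 4 = 88.86
  [5.5→7]: (7.47+3.87)/2 × 1.5 = 8.505
  [7→8]: (3.87+2.50)/2 × 1 = 3.185
  Sum = 142.88 mg/L·h
k_e = ln2 / t½ = 0.693147 / 1.58 = 0.4387 h^-1
Extrapolated tail: C_last / k_e = 2.50 / 0.4387 = 5.699
AUC_0→∞ = 142.88 + 5.699 = 148.579 mg/L·h

AUC = 148.6 mg/L·h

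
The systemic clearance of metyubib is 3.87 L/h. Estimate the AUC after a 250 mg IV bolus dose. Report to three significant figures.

AUC = 64.6 mg/L·h

AUC_0→∞ = Dose_iv / CL
        = 250 / 3.87 = 64.5995 mg/L·h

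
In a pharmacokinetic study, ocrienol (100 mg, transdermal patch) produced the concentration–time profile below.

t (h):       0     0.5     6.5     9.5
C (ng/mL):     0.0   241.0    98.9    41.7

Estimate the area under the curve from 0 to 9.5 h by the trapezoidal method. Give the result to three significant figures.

Trapezoidal AUC_0→9.5:
  [0→0.5]: (0.0+241.0)/2 × 0.5 = 60.25
  [0.5→6.5]: (241.0+98.9)/2 × 6 = 1019.7
  [6.5→9.5]: (98.9+41.7)/2 × 3 = 210.9
  Sum = 1290.85 ng/mL·h

AUC = 1290 ng/mL·h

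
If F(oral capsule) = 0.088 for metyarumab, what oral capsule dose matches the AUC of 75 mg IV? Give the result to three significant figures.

For equal systemic exposure: F × D_ev = D_iv
D_ev = D_iv / F = 75 / 0.088 = 852.273 mg

D_oral = 852 mg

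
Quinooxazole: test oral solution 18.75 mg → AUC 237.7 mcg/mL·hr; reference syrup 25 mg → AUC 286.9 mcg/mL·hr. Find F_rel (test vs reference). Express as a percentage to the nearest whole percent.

F_rel = (AUC_test/D_test) / (AUC_ref/D_ref)
      = (237.7/18.75) / (286.9/25)
      = 12.6773 / 11.476 = 1.1047 = 110.47%

F_rel = 110%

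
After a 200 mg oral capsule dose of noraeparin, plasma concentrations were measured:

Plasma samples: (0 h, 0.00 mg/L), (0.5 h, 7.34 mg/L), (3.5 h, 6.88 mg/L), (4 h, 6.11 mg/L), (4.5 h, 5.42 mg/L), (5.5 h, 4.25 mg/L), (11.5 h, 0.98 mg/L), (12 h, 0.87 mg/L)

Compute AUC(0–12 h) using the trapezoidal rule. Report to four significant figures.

AUC = 50.28 mg/L·h

Trapezoidal AUC_0→12:
  [0→0.5]: (0.00+7.34)/2 × 0.5 = 1.835
  [0.5→3.5]: (7.34+6.88)/2 × 3 = 21.33
  [3.5→4]: (6.88+6.11)/2 × 0.5 = 3.2475
  [4→4.5]: (6.11+5.42)/2 × 0.5 = 2.8825
  [4.5→5.5]: (5.42+4.25)/2 × 1 = 4.835
  [5.5→11.5]: (4.25+0.98)/2 × 6 = 15.69
  [11.5→12]: (0.98+0.87)/2 × 0.5 = 0.4625
  Sum = 50.2825 mg/L·h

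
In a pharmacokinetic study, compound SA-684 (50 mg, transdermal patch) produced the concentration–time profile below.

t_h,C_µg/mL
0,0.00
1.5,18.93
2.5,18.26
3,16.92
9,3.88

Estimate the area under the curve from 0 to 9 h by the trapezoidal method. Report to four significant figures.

AUC = 104.0 µg/mL·h

Trapezoidal AUC_0→9:
  [0→1.5]: (0.00+18.93)/2 × 1.5 = 14.1975
  [1.5→2.5]: (18.93+18.26)/2 × 1 = 18.595
  [2.5→3]: (18.26+16.92)/2 × 0.5 = 8.795
  [3→9]: (16.92+3.88)/2 × 6 = 62.4
  Sum = 103.9875 µg/mL·h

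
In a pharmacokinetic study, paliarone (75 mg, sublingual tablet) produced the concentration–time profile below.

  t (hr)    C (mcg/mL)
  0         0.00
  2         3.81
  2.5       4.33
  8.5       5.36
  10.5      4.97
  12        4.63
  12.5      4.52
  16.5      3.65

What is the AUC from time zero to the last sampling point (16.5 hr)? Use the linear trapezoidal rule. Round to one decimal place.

Trapezoidal AUC_0→16.5:
  [0→2]: (0.00+3.81)/2 × 2 = 3.81
  [2→2.5]: (3.81+4.33)/2 × 0.5 = 2.035
  [2.5→8.5]: (4.33+5.36)/2 × 6 = 29.07
  [8.5→10.5]: (5.36+4.97)/2 × 2 = 10.33
  [10.5→12]: (4.97+4.63)/2 × 1.5 = 7.2
  [12→12.5]: (4.63+4.52)/2 × 0.5 = 2.2875
  [12.5→16.5]: (4.52+3.65)/2 × 4 = 16.34
  Sum = 71.0725 mcg/mL·hr

AUC = 71.1 mcg/mL·hr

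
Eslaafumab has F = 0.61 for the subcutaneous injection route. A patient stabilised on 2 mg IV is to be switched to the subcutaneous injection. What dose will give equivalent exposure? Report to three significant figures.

For equal systemic exposure: F × D_ev = D_iv
D_ev = D_iv / F = 2 / 0.61 = 3.27869 mg

D_subcutaneous = 3.28 mg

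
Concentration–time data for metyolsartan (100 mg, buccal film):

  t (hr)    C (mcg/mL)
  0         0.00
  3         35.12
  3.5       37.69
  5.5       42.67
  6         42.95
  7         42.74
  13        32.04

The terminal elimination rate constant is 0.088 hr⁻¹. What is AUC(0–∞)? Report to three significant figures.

AUC = 804 mcg/mL·hr

Trapezoidal AUC_0→13:
  [0→3]: (0.00+35.12)/2 × 3 = 52.68
  [3→3.5]: (35.12+37.69)/2 × 0.5 = 18.2025
  [3.5→5.5]: (37.69+42.67)/2 × 2 = 80.36
  [5.5→6]: (42.67+42.95)/2 × 0.5 = 21.405
  [6→7]: (42.95+42.74)/2 × 1 = 42.845
  [7→13]: (42.74+32.04)/2 × 6 = 224.34
  Sum = 439.8325 mcg/mL·hr
Extrapolated tail: C_last / k_e = 32.04 / 0.088 = 364.091
AUC_0→∞ = 439.8325 + 364.091 = 803.9235 mcg/mL·hr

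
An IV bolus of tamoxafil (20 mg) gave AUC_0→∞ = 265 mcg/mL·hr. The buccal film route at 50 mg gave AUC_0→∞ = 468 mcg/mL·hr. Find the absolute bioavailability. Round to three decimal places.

F = (AUC_ev / D_ev) / (AUC_iv / D_iv)
  = (468/50) / (265/20)
  = 9.36 / 13.25 = 0.7064

F = 0.706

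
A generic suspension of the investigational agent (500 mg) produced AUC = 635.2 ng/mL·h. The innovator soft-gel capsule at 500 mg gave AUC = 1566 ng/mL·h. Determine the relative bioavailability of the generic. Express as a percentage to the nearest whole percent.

F_rel = 41%

F_rel = (AUC_test/D_test) / (AUC_ref/D_ref)
      = (635.2/500) / (1566/500)
      = 1.2704 / 3.132 = 0.4056 = 40.56%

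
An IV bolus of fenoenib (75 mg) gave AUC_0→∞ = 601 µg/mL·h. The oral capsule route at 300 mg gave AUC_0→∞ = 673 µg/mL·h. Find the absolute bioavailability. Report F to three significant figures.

F = (AUC_ev / D_ev) / (AUC_iv / D_iv)
  = (673/300) / (601/75)
  = 2.24333 / 8.01333 = 0.2799

F = 0.280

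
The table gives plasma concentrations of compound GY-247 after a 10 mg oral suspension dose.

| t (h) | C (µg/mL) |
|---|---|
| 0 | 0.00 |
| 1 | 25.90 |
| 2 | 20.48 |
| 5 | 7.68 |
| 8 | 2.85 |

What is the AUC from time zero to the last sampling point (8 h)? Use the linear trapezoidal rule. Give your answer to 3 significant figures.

Trapezoidal AUC_0→8:
  [0→1]: (0.00+25.90)/2 × 1 = 12.95
  [1→2]: (25.90+20.48)/2 × 1 = 23.19
  [2→5]: (20.48+7.68)/2 × 3 = 42.24
  [5→8]: (7.68+2.85)/2 × 3 = 15.795
  Sum = 94.175 µg/mL·h

AUC = 94.2 µg/mL·h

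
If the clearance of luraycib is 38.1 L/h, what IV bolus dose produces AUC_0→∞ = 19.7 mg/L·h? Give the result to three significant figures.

Dose_iv = CL × AUC_0→∞
     = 38.1 × 19.7 = 750.57 mg

Dose = 751 mg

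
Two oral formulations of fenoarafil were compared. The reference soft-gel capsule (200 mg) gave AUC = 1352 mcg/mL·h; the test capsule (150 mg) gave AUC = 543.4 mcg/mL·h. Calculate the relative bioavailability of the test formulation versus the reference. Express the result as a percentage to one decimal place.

F_rel = (AUC_test/D_test) / (AUC_ref/D_ref)
      = (543.4/150) / (1352/200)
      = 3.62267 / 6.76 = 0.5359 = 53.59%

F_rel = 53.6%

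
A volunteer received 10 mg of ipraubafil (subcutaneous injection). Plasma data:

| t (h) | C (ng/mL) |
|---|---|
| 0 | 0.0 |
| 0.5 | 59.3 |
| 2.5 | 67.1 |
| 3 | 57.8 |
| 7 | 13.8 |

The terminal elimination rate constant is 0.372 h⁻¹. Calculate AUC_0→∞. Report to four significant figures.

Trapezoidal AUC_0→7:
  [0→0.5]: (0.0+59.3)/2 × 0.5 = 14.825
  [0.5→2.5]: (59.3+67.1)/2 × 2 = 126.4
  [2.5→3]: (67.1+57.8)/2 × 0.5 = 31.225
  [3→7]: (57.8+13.8)/2 × 4 = 143.2
  Sum = 315.65 ng/mL·h
Extrapolated tail: C_last / k_e = 13.8 / 0.372 = 37.097
AUC_0→∞ = 315.65 + 37.097 = 352.747 ng/mL·h

AUC = 352.7 ng/mL·h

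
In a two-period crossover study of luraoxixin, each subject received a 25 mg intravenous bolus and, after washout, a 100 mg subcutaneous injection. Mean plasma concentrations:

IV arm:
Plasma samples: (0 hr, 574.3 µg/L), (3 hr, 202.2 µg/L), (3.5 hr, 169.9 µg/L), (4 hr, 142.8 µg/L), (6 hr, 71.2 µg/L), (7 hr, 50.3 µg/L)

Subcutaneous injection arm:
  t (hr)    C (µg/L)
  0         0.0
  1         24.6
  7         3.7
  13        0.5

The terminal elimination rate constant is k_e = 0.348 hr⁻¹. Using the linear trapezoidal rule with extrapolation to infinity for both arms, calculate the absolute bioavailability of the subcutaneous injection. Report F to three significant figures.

F = 0.0158

Trapezoidal AUC_0→7 (IV):
  [0→3]: (574.3+202.2)/2 × 3 = 1164.75
  [3→3.5]: (202.2+169.9)/2 × 0.5 = 93.025
  [3.5→4]: (169.9+142.8)/2 × 0.5 = 78.175
  [4→6]: (142.8+71.2)/2 × 2 = 214.0
  [6→7]: (71.2+50.3)/2 × 1 = 60.75
  Sum = 1610.7 µg/L·hr
IV tail: 50.3/0.348 = 144.540; AUC_iv,0→∞ = 1610.7 + 144.540 = 1755.24 µg/L·hr
Trapezoidal AUC_0→13 (subcutaneous injection):
  [0→1]: (0.0+24.6)/2 × 1 = 12.3
  [1→7]: (24.6+3.7)/2 × 6 = 84.9
  [7→13]: (3.7+0.5)/2 × 6 = 12.6
  Sum = 109.8 µg/L·hr
subcutaneous injection tail: 0.5/0.348 = 1.437; AUC_ev,0→∞ = 109.8 + 1.437 = 111.237 µg/L·hr
F = (AUC_ev/D_ev)/(AUC_iv/D_iv) = (111.237/100)/(1755.24/25) = 1.11237/70.2096 = 0.0158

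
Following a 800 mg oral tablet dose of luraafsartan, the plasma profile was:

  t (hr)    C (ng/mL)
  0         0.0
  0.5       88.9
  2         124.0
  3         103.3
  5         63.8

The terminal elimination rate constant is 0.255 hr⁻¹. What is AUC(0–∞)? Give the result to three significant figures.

Trapezoidal AUC_0→5:
  [0→0.5]: (0.0+88.9)/2 × 0.5 = 22.225
  [0.5→2]: (88.9+124.0)/2 × 1.5 = 159.675
  [2→3]: (124.0+103.3)/2 × 1 = 113.65
  [3→5]: (103.3+63.8)/2 × 2 = 167.1
  Sum = 462.65 ng/mL·hr
Extrapolated tail: C_last / k_e = 63.8 / 0.255 = 250.196
AUC_0→∞ = 462.65 + 250.196 = 712.846 ng/mL·hr

AUC = 713 ng/mL·hr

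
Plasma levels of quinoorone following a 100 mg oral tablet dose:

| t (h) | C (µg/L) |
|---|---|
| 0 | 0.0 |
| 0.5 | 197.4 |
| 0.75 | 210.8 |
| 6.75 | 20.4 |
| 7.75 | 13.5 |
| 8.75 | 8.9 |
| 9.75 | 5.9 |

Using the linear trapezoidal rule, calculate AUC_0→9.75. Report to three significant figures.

AUC = 830 µg/L·h

Trapezoidal AUC_0→9.75:
  [0→0.5]: (0.0+197.4)/2 × 0.5 = 49.35
  [0.5→0.75]: (197.4+210.8)/2 × 0.25 = 51.025
  [0.75→6.75]: (210.8+20.4)/2 × 6 = 693.6
  [6.75→7.75]: (20.4+13.5)/2 × 1 = 16.95
  [7.75→8.75]: (13.5+8.9)/2 × 1 = 11.2
  [8.75→9.75]: (8.9+5.9)/2 × 1 = 7.4
  Sum = 829.525 µg/L·h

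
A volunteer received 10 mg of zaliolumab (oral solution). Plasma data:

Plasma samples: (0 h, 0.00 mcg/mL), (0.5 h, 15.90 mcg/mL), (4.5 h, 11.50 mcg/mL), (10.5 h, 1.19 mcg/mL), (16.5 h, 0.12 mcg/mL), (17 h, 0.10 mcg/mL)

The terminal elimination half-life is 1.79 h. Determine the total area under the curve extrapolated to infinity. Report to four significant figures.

AUC = 101.1 mcg/mL·h

Trapezoidal AUC_0→17:
  [0→0.5]: (0.00+15.90)/2 × 0.5 = 3.975
  [0.5→4.5]: (15.90+11.50)/2 × 4 = 54.8
  [4.5→10.5]: (11.50+1.19)/2 × 6 = 38.07
  [10.5→16.5]: (1.19+0.12)/2 × 6 = 3.93
  [16.5→17]: (0.12+0.10)/2 × 0.5 = 0.055
  Sum = 100.83 mcg/mL·h
k_e = ln2 / t½ = 0.693147 / 1.79 = 0.3872 h^-1
Extrapolated tail: C_last / k_e = 0.10 / 0.3872 = 0.258
AUC_0→∞ = 100.83 + 0.258 = 101.088 mcg/mL·h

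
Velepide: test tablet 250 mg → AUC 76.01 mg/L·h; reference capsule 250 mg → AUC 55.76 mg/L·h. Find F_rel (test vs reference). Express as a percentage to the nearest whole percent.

F_rel = (AUC_test/D_test) / (AUC_ref/D_ref)
      = (76.01/250) / (55.76/250)
      = 0.30404 / 0.22304 = 1.3632 = 136.32%

F_rel = 136%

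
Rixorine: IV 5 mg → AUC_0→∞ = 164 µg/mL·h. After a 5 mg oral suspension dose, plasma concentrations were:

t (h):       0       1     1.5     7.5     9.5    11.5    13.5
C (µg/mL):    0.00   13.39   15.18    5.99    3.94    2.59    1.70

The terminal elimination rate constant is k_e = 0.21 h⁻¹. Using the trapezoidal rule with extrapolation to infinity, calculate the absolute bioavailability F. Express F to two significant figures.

Trapezoidal AUC_0→13.5 (oral suspension):
  [0→1]: (0.00+13.39)/2 × 1 = 6.695
  [1→1.5]: (13.39+15.18)/2 × 0.5 = 7.1425
  [1.5→7.5]: (15.18+5.99)/2 × 6 = 63.51
  [7.5→9.5]: (5.99+3.94)/2 × 2 = 9.93
  [9.5→11.5]: (3.94+2.59)/2 × 2 = 6.53
  [11.5→13.5]: (2.59+1.70)/2 × 2 = 4.29
  Sum = 98.0975 µg/mL·h
Tail: C_last/k_e = 1.70/0.21 = 8.095
AUC_0→∞ (oral suspension) = 98.0975 + 8.095 = 106.1925 µg/mL·h
F = (AUC_ev/D_ev)/(AUC_iv/D_iv) = (106.1925/5)/(164/5) = 21.2385/32.8 = 0.6475

F = 0.65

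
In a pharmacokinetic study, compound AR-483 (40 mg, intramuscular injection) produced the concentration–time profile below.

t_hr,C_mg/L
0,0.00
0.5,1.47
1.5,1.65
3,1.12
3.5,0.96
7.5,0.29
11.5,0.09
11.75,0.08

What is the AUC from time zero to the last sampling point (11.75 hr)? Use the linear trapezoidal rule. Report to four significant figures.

Trapezoidal AUC_0→11.75:
  [0→0.5]: (0.00+1.47)/2 × 0.5 = 0.3675
  [0.5→1.5]: (1.47+1.65)/2 × 1 = 1.56
  [1.5→3]: (1.65+1.12)/2 × 1.5 = 2.0775
  [3→3.5]: (1.12+0.96)/2 × 0.5 = 0.52
  [3.5→7.5]: (0.96+0.29)/2 × 4 = 2.5
  [7.5→11.5]: (0.29+0.09)/2 × 4 = 0.76
  [11.5→11.75]: (0.09+0.08)/2 × 0.25 = 0.02125
  Sum = 7.80625 mg/L·hr

AUC = 7.806 mg/L·hr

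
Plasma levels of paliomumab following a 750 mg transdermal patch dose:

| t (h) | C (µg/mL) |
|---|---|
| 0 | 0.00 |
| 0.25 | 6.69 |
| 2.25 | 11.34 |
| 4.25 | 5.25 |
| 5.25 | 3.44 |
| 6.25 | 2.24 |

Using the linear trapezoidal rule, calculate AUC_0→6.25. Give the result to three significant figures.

Trapezoidal AUC_0→6.25:
  [0→0.25]: (0.00+6.69)/2 × 0.25 = 0.83625
  [0.25→2.25]: (6.69+11.34)/2 × 2 = 18.03
  [2.25→4.25]: (11.34+5.25)/2 × 2 = 16.59
  [4.25→5.25]: (5.25+3.44)/2 × 1 = 4.345
  [5.25→6.25]: (3.44+2.24)/2 × 1 = 2.84
  Sum = 42.64125 µg/mL·h

AUC = 42.6 µg/mL·h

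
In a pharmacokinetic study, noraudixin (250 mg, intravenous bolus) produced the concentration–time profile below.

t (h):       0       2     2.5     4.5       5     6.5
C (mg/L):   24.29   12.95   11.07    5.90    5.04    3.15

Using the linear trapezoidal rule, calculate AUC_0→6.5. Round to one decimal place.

Trapezoidal AUC_0→6.5:
  [0→2]: (24.29+12.95)/2 × 2 = 37.24
  [2→2.5]: (12.95+11.07)/2 × 0.5 = 6.005
  [2.5→4.5]: (11.07+5.90)/2 × 2 = 16.97
  [4.5→5]: (5.90+5.04)/2 × 0.5 = 2.735
  [5→6.5]: (5.04+3.15)/2 × 1.5 = 6.1425
  Sum = 69.0925 mg/L·h

AUC = 69.1 mg/L·h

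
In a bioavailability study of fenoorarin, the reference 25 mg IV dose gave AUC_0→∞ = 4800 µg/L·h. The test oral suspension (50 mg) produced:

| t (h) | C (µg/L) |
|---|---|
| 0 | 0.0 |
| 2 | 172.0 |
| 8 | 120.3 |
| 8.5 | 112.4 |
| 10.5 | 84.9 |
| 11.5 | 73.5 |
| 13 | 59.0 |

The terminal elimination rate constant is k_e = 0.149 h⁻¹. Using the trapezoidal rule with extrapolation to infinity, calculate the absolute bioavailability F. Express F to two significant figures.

Trapezoidal AUC_0→13 (oral suspension):
  [0→2]: (0.0+172.0)/2 × 2 = 172.0
  [2→8]: (172.0+120.3)/2 × 6 = 876.9
  [8→8.5]: (120.3+112.4)/2 × 0.5 = 58.175
  [8.5→10.5]: (112.4+84.9)/2 × 2 = 197.3
  [10.5→11.5]: (84.9+73.5)/2 × 1 = 79.2
  [11.5→13]: (73.5+59.0)/2 × 1.5 = 99.375
  Sum = 1482.95 µg/L·h
Tail: C_last/k_e = 59.0/0.149 = 395.973
AUC_0→∞ (oral suspension) = 1482.95 + 395.973 = 1878.923 µg/L·h
F = (AUC_ev/D_ev)/(AUC_iv/D_iv) = (1878.923/50)/(4800/25) = 37.57846/192 = 0.1957

F = 0.20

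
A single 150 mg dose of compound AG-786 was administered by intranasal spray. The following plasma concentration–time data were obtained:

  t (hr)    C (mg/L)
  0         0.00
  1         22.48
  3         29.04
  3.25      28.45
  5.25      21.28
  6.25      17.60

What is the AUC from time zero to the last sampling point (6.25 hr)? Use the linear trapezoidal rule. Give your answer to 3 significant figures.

AUC = 139 mg/L·hr

Trapezoidal AUC_0→6.25:
  [0→1]: (0.00+22.48)/2 × 1 = 11.24
  [1→3]: (22.48+29.04)/2 × 2 = 51.52
  [3→3.25]: (29.04+28.45)/2 × 0.25 = 7.18625
  [3.25→5.25]: (28.45+21.28)/2 × 2 = 49.73
  [5.25→6.25]: (21.28+17.60)/2 × 1 = 19.44
  Sum = 139.11625 mg/L·hr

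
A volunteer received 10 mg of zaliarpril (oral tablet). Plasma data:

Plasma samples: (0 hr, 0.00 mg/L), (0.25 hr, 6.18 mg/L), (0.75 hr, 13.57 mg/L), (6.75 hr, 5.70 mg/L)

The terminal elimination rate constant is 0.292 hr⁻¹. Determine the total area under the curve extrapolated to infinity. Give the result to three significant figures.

AUC = 83.0 mg/L·hr

Trapezoidal AUC_0→6.75:
  [0→0.25]: (0.00+6.18)/2 × 0.25 = 0.7725
  [0.25→0.75]: (6.18+13.57)/2 × 0.5 = 4.9375
  [0.75→6.75]: (13.57+5.70)/2 × 6 = 57.81
  Sum = 63.52 mg/L·hr
Extrapolated tail: C_last / k_e = 5.70 / 0.292 = 19.521
AUC_0→∞ = 63.52 + 19.521 = 83.041 mg/L·hr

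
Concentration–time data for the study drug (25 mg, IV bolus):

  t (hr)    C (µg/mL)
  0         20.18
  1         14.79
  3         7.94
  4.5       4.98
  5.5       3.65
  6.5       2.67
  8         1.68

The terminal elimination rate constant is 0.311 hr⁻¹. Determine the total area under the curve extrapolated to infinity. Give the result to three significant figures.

Trapezoidal AUC_0→8:
  [0→1]: (20.18+14.79)/2 × 1 = 17.485
  [1→3]: (14.79+7.94)/2 × 2 = 22.73
  [3→4.5]: (7.94+4.98)/2 × 1.5 = 9.69
  [4.5→5.5]: (4.98+3.65)/2 × 1 = 4.315
  [5.5→6.5]: (3.65+2.67)/2 × 1 = 3.16
  [6.5→8]: (2.67+1.68)/2 × 1.5 = 3.2625
  Sum = 60.6425 µg/mL·hr
Extrapolated tail: C_last / k_e = 1.68 / 0.311 = 5.402
AUC_0→∞ = 60.6425 + 5.402 = 66.0445 µg/mL·hr

AUC = 66.0 µg/mL·hr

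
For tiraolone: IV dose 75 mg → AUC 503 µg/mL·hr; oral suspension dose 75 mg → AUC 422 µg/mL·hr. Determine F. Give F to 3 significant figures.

F = (AUC_ev / D_ev) / (AUC_iv / D_iv)
  = (422/75) / (503/75)
  = 5.62667 / 6.70667 = 0.8390

F = 0.839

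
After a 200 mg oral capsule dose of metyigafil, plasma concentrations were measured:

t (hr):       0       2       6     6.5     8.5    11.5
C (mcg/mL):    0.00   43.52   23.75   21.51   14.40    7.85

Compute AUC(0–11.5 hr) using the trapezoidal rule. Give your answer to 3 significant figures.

Trapezoidal AUC_0→11.5:
  [0→2]: (0.00+43.52)/2 × 2 = 43.52
  [2→6]: (43.52+23.75)/2 × 4 = 134.54
  [6→6.5]: (23.75+21.51)/2 × 0.5 = 11.315
  [6.5→8.5]: (21.51+14.40)/2 × 2 = 35.91
  [8.5→11.5]: (14.40+7.85)/2 × 3 = 33.375
  Sum = 258.66 mcg/mL·hr

AUC = 259 mcg/mL·hr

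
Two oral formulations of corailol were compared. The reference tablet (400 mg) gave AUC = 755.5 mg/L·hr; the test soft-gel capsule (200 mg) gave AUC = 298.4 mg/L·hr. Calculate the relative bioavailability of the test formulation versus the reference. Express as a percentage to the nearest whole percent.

F_rel = 79%

F_rel = (AUC_test/D_test) / (AUC_ref/D_ref)
      = (298.4/200) / (755.5/400)
      = 1.492 / 1.88875 = 0.7899 = 78.99%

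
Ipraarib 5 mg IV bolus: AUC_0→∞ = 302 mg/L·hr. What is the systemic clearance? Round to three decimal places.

CL = Dose_iv / AUC_0→∞
   = 5 / 302 = 0.0165563 L/hr

CL = 0.017 L/hr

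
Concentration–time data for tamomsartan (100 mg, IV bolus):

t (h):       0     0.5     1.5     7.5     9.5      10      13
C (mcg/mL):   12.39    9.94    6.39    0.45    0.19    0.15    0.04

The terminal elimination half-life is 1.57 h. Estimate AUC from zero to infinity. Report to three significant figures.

AUC = 35.4 mcg/mL·h

Trapezoidal AUC_0→13:
  [0→0.5]: (12.39+9.94)/2 × 0.5 = 5.5825
  [0.5→1.5]: (9.94+6.39)/2 × 1 = 8.165
  [1.5→7.5]: (6.39+0.45)/2 × 6 = 20.52
  [7.5→9.5]: (0.45+0.19)/2 × 2 = 0.64
  [9.5→10]: (0.19+0.15)/2 × 0.5 = 0.085
  [10→13]: (0.15+0.04)/2 × 3 = 0.285
  Sum = 35.2775 mcg/mL·h
k_e = ln2 / t½ = 0.693147 / 1.57 = 0.4415 h^-1
Extrapolated tail: C_last / k_e = 0.04 / 0.4415 = 0.091
AUC_0→∞ = 35.2775 + 0.091 = 35.3685 mcg/mL·h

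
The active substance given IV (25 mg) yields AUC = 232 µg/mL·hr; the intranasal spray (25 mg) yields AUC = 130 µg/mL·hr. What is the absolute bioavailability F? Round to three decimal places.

F = (AUC_ev / D_ev) / (AUC_iv / D_iv)
  = (130/25) / (232/25)
  = 5.2 / 9.28 = 0.5603

F = 0.560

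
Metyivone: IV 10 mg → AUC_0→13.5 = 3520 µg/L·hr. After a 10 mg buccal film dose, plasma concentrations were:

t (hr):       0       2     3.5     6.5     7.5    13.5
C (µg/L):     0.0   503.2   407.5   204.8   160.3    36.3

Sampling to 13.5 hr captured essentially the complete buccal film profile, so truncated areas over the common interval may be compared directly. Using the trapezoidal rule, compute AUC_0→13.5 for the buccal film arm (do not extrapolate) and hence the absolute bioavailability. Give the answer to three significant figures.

F = 0.817

Trapezoidal AUC_0→13.5 (buccal film):
  [0→2]: (0.0+503.2)/2 × 2 = 503.2
  [2→3.5]: (503.2+407.5)/2 × 1.5 = 683.025
  [3.5→6.5]: (407.5+204.8)/2 × 3 = 918.45
  [6.5→7.5]: (204.8+160.3)/2 × 1 = 182.55
  [7.5→13.5]: (160.3+36.3)/2 × 6 = 589.8
  Sum = 2877.025 µg/L·hr
F = (AUC_ev/D_ev)/(AUC_iv/D_iv) = (2877.025/10)/(3520/10) = 287.7025/352 = 0.8173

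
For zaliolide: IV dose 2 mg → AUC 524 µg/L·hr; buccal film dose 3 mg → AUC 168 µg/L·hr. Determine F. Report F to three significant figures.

F = (AUC_ev / D_ev) / (AUC_iv / D_iv)
  = (168/3) / (524/2)
  = 56 / 262 = 0.2137

F = 0.214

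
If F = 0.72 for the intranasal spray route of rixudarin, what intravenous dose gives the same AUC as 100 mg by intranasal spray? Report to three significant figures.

D_iv = 72.0 mg

Systemic exposure from an extravascular dose = F × D_ev, so the equivalent IV dose is F × D_ev.
D_iv = F × D_ev = 0.72 × 100 = 72 mg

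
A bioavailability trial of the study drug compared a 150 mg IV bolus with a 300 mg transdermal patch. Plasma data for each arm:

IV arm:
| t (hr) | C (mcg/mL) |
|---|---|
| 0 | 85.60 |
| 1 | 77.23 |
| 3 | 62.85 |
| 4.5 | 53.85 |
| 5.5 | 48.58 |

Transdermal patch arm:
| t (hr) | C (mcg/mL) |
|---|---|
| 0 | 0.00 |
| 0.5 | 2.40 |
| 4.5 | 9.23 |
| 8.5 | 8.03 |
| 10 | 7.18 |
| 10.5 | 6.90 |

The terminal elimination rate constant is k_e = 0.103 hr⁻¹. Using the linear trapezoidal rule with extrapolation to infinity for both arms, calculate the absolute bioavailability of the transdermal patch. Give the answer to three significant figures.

Trapezoidal AUC_0→5.5 (IV):
  [0→1]: (85.60+77.23)/2 × 1 = 81.415
  [1→3]: (77.23+62.85)/2 × 2 = 140.08
  [3→4.5]: (62.85+53.85)/2 × 1.5 = 87.525
  [4.5→5.5]: (53.85+48.58)/2 × 1 = 51.215
  Sum = 360.235 mcg/mL·hr
IV tail: 48.58/0.103 = 471.650; AUC_iv,0→∞ = 360.235 + 471.650 = 831.885 mcg/mL·hr
Trapezoidal AUC_0→10.5 (transdermal patch):
  [0→0.5]: (0.00+2.40)/2 × 0.5 = 0.6
  [0.5→4.5]: (2.40+9.23)/2 × 4 = 23.26
  [4.5→8.5]: (9.23+8.03)/2 × 4 = 34.52
  [8.5→10]: (8.03+7.18)/2 × 1.5 = 11.4075
  [10→10.5]: (7.18+6.90)/2 × 0.5 = 3.52
  Sum = 73.3075 mcg/mL·hr
transdermal patch tail: 6.90/0.103 = 66.990; AUC_ev,0→∞ = 73.3075 + 66.990 = 140.2975 mcg/mL·hr
F = (AUC_ev/D_ev)/(AUC_iv/D_iv) = (140.2975/300)/(831.885/150) = 0.467658/5.5459 = 0.0843

F = 0.0843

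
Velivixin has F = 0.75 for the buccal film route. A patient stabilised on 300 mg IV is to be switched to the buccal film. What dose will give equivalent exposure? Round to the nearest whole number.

D_buccal = 400 mg

For equal systemic exposure: F × D_ev = D_iv
D_ev = D_iv / F = 300 / 0.75 = 400 mg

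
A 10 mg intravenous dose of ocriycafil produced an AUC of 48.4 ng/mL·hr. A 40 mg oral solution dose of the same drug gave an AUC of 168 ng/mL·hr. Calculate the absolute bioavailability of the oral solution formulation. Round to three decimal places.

F = 0.868

F = (AUC_ev / D_ev) / (AUC_iv / D_iv)
  = (168/40) / (48.4/10)
  = 4.2 / 4.84 = 0.8678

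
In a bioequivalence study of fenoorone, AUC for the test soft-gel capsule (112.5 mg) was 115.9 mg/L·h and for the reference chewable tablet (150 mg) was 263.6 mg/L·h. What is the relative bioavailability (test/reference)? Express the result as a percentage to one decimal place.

F_rel = (AUC_test/D_test) / (AUC_ref/D_ref)
      = (115.9/112.5) / (263.6/150)
      = 1.03022 / 1.75733 = 0.5862 = 58.62%

F_rel = 58.6%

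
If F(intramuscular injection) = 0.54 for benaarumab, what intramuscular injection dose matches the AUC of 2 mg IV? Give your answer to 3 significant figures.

D_intramuscular = 3.70 mg

For equal systemic exposure: F × D_ev = D_iv
D_ev = D_iv / F = 2 / 0.54 = 3.7037 mg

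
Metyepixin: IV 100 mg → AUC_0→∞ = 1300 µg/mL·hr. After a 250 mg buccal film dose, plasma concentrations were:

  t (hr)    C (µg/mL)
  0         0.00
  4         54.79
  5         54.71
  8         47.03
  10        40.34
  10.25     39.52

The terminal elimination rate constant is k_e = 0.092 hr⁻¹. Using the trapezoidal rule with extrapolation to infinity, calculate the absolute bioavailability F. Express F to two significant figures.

F = 0.26

Trapezoidal AUC_0→10.25 (buccal film):
  [0→4]: (0.00+54.79)/2 × 4 = 109.58
  [4→5]: (54.79+54.71)/2 × 1 = 54.75
  [5→8]: (54.71+47.03)/2 × 3 = 152.61
  [8→10]: (47.03+40.34)/2 × 2 = 87.37
  [10→10.25]: (40.34+39.52)/2 × 0.25 = 9.9825
  Sum = 414.2925 µg/mL·hr
Tail: C_last/k_e = 39.52/0.092 = 429.565
AUC_0→∞ (buccal film) = 414.2925 + 429.565 = 843.8575 µg/mL·hr
F = (AUC_ev/D_ev)/(AUC_iv/D_iv) = (843.8575/250)/(1300/100) = 3.37543/13 = 0.2596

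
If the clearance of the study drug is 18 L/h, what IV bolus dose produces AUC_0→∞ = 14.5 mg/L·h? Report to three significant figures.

Dose = 261 mg

Dose_iv = CL × AUC_0→∞
     = 18 × 14.5 = 261 mg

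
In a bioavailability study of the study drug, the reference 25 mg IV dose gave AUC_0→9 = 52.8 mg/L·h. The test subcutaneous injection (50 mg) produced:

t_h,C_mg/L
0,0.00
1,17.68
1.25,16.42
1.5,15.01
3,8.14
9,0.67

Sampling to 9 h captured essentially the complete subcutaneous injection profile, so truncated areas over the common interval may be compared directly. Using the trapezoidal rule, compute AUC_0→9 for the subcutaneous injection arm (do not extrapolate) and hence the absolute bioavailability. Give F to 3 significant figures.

F = 0.576

Trapezoidal AUC_0→9 (subcutaneous injection):
  [0→1]: (0.00+17.68)/2 × 1 = 8.84
  [1→1.25]: (17.68+16.42)/2 × 0.25 = 4.2625
  [1.25→1.5]: (16.42+15.01)/2 × 0.25 = 3.92875
  [1.5→3]: (15.01+8.14)/2 × 1.5 = 17.3625
  [3→9]: (8.14+0.67)/2 × 6 = 26.43
  Sum = 60.82375 mg/L·h
F = (AUC_ev/D_ev)/(AUC_iv/D_iv) = (60.82375/50)/(52.8/25) = 1.216475/2.112 = 0.5760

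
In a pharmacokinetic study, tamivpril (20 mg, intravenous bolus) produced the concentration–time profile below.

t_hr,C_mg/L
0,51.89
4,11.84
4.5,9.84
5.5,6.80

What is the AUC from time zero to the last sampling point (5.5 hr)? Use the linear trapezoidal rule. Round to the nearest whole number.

Trapezoidal AUC_0→5.5:
  [0→4]: (51.89+11.84)/2 × 4 = 127.46
  [4→4.5]: (11.84+9.84)/2 × 0.5 = 5.42
  [4.5→5.5]: (9.84+6.80)/2 × 1 = 8.32
  Sum = 141.2 mg/L·hr

AUC = 141 mg/L·hr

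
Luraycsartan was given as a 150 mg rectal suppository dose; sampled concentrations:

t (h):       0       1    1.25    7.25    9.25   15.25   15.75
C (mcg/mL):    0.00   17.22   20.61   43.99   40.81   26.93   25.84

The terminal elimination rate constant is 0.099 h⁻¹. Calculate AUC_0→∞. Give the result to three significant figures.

AUC = 769 mcg/mL·h

Trapezoidal AUC_0→15.75:
  [0→1]: (0.00+17.22)/2 × 1 = 8.61
  [1→1.25]: (17.22+20.61)/2 × 0.25 = 4.72875
  [1.25→7.25]: (20.61+43.99)/2 × 6 = 193.8
  [7.25→9.25]: (43.99+40.81)/2 × 2 = 84.8
  [9.25→15.25]: (40.81+26.93)/2 × 6 = 203.22
  [15.25→15.75]: (26.93+25.84)/2 × 0.5 = 13.1925
  Sum = 508.35125 mcg/mL·h
Extrapolated tail: C_last / k_e = 25.84 / 0.099 = 261.010
AUC_0→∞ = 508.35125 + 261.010 = 769.36125 mcg/mL·h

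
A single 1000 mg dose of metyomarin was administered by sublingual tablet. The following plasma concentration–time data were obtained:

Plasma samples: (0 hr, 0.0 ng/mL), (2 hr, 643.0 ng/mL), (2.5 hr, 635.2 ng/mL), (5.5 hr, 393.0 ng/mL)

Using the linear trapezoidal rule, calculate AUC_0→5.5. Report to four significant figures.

AUC = 2505 ng/mL·hr

Trapezoidal AUC_0→5.5:
  [0→2]: (0.0+643.0)/2 × 2 = 643.0
  [2→2.5]: (643.0+635.2)/2 × 0.5 = 319.55
  [2.5→5.5]: (635.2+393.0)/2 × 3 = 1542.3
  Sum = 2504.85 ng/mL·hr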